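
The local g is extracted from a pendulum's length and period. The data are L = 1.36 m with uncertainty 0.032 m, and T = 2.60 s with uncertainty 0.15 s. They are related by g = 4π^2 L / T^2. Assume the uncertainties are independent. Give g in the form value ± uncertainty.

7.94 ± 0.935 m/s^2

g is a product of powers, so relative uncertainties combine in quadrature:
  (1·δL/L)² = (1×0.0235)² = 0.000554;  (-2·δT/T)² = (-2×0.0577)² = 0.0133
δg/g = √(0.0139) = 0.118
g = 7.94 m/s^2, so δg = 0.118 × 7.94 = 0.935 m/s^2.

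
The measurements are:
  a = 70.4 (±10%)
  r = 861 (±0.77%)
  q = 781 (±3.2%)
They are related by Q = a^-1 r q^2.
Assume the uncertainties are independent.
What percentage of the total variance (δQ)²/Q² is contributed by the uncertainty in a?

(δQ/Q)² = (-1·δa/a)² + (1·δr/r)² + (2·δq/q)²
  a term: (-1×0.100)² = 0.0100
  r term: (1×0.00770)² = 5.93e-05
  q term: (2×0.0320)² = 0.00410
Total = 0.0142. Share from a = 0.0100/0.0142 = 0.706.

70.6%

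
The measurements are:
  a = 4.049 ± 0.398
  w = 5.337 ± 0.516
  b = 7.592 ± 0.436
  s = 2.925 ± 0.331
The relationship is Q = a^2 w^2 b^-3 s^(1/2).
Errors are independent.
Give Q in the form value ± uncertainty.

For a monomial Q ∝ a^2, w^2, b^-3, s^(1/2), fractional errors add in quadrature:
  (2·δa/a)² = (2×0.0983)² = 0.0386;  (2·δw/w)² = (2×0.0967)² = 0.0374;  (-3·δb/b)² = (-3×0.0574)² = 0.0297;  (½·δs/s)² = (0.5×0.113)² = 0.00320
δQ/Q = √(0.109) = 0.330
Q = 1.825, so δQ = 0.330 × 1.825 = 0.602.

1.825 ± 0.602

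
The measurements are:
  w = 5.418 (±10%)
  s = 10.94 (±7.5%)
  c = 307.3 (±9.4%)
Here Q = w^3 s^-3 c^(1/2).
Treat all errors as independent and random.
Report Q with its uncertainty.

2.129 ± 0.805

Q is a product of powers, so relative uncertainties combine in quadrature:
  (3·δw/w)² = (3×0.100)² = 0.0900;  (-3·δs/s)² = (-3×0.0750)² = 0.0506;  (½·δc/c)² = (0.5×0.0940)² = 0.00221
δQ/Q = √(0.143) = 0.378
Q = 2.129, so δQ = 0.378 × 2.129 = 0.805.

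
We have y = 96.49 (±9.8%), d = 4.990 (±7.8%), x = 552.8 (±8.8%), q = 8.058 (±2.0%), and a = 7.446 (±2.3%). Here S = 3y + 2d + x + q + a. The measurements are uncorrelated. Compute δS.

For a sum/difference, combine absolute errors in quadrature:
  (3·δy)² = 805;  (2·δd)² = 0.606;  (δx)² = 2370;  (δq)² = 0.0260;  (δa)² = 0.0293
δS = √(3170) = 56.3

56.3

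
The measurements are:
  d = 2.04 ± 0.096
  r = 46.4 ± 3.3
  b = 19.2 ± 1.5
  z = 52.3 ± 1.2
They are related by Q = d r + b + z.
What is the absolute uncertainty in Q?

8.30

Let p = d·r = 94.7. δp/p = √((1·δd/d)² + (1·δr/r)²) = √(0.00221 + 0.00506) = 0.0853, so δp = 8.07.
Q = p + b + z: δQ = √(δp² + δb² + δz²) = √(65.2 + 2.25 + 1.44) = 8.30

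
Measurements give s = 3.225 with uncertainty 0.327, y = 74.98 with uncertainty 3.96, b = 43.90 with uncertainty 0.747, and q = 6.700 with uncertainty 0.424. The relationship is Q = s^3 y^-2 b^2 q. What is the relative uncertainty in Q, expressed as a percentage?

33.0%

For a monomial Q ∝ s^3, y^-2, b^2, q, fractional errors add in quadrature:
  (3·δs/s)² = (3×0.101)² = 0.0925;  (-2·δy/y)² = (-2×0.0528)² = 0.0112;  (2·δb/b)² = (2×0.0170)² = 0.00116;  (1·δq/q)² = (1×0.0633)² = 0.00400
δQ/Q = √(0.109) = 0.330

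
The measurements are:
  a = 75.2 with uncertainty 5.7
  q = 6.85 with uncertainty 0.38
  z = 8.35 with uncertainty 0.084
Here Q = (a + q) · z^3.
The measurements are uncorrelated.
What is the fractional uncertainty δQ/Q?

Let u = a + q = 82.0. δu = √(δa² + δq²) = √(32.5 + 0.144) = 5.71, so δu/u = 0.0696.
Q is then a monomial in u, z:
δQ/Q = √((δu/u)² + (3·δz/z)²) = √(0.00485 + 0.000911) = 0.0759

0.0759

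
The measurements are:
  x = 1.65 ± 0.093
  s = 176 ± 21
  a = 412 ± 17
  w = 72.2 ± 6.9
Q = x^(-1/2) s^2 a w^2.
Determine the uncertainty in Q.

Products/powers → add relative errors in quadrature, weighted by exponent:
  (−½·δx/x)² = (-0.5×0.0564)² = 0.000794;  (2·δs/s)² = (2×0.119)² = 0.0569;  (1·δa/a)² = (1×0.0413)² = 0.00170;  (2·δw/w)² = (2×0.0956)² = 0.0365
δQ/Q = √(0.0960) = 0.310
Q = 5.18e+10, so δQ = 0.310 × 5.18e+10 = 1.6e+10.

1.6e+10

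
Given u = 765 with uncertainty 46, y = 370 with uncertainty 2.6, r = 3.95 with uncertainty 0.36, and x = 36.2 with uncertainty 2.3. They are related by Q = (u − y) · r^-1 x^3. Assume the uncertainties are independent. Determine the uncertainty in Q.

Let w = u − y = 395. δw = √(δu² + δy²) = √(2120 + 6.76) = 46.1, so δw/w = 0.117.
Q is then a monomial in w, r, x:
δQ/Q = √((δw/w)² + (-1·δr/r)² + (3·δx/x)²) = √(0.0136 + 0.00831 + 0.0363) = 0.241
Q = 4.74e+06, so δQ = 0.241 × 4.74e+06 = 1.14e+06.

1.14e+06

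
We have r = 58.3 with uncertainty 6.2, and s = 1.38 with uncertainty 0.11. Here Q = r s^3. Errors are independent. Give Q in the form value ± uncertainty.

153 ± 40.1

For a monomial Q ∝ r, s^3, fractional errors add in quadrature:
  (1·δr/r)² = (1×0.106)² = 0.0113;  (3·δs/s)² = (3×0.0797)² = 0.0572
δQ/Q = √(0.0685) = 0.262
Q = 153, so δQ = 0.262 × 153 = 40.1.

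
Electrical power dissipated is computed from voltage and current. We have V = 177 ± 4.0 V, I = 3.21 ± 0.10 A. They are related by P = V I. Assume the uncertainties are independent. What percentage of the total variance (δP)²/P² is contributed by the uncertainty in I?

(δP/P)² = (1·δV/V)² + (1·δI/I)²
  V term: (1×0.0226)² = 0.000511
  I term: (1×0.0312)² = 0.000970
Total = 0.00148. Share from I = 0.000970/0.00148 = 0.655.

65.5%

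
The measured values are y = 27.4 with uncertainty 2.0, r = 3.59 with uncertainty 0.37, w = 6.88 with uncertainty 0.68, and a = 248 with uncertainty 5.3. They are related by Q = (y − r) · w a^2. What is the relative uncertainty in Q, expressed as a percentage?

13.7%

Let u = y − r = 23.8. δu = √(δy² + δr²) = √(4.00 + 0.137) = 2.03, so δu/u = 0.0854.
Q is then a monomial in u, w, a:
δQ/Q = √((δu/u)² + (1·δw/w)² + (2·δa/a)²) = √(0.00730 + 0.00977 + 0.00183) = 0.137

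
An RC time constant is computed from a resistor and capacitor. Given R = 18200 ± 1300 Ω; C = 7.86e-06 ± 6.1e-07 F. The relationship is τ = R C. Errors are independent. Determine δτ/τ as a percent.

10.5%

Each factor contributes (exponent × relative error)² to (δτ/τ)²:
  (1·δR/R)² = (1×0.0714)² = 0.00510;  (1·δC/C)² = (1×0.0776)² = 0.00602
δτ/τ = √(0.0111) = 0.105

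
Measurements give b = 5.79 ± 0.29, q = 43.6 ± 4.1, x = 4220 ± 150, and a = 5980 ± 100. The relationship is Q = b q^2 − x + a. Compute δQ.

Let p = b·q^2 = 11000. δp/p = √((1·δb/b)² + (2·δq/q)²) = √(0.00251 + 0.0354) = 0.195, so δp = 2140.
Q = p − x + a: δQ = √(δp² + δx² + δa²) = √(4.59e+06 + 22500 + 10000) = 2150

2150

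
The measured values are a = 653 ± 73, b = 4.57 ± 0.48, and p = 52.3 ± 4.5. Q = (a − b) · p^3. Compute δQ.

Let u = a − b = 648. δu = √(δa² + δb²) = √(5330 + 0.230) = 73.0, so δu/u = 0.113.
Q is then a monomial in u, p:
δQ/Q = √((δu/u)² + (3·δp/p)²) = √(0.0127 + 0.0666) = 0.282
Q = 9.28e+07, so δQ = 0.282 × 9.28e+07 = 2.61e+07.

2.61e+07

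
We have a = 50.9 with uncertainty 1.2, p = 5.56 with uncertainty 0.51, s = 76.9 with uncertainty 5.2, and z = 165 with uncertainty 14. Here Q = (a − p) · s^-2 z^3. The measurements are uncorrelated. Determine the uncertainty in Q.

9980

Let u = a − p = 45.3. δu = √(δa² + δp²) = √(1.44 + 0.260) = 1.30, so δu/u = 0.0288.
Q is then a monomial in u, s, z:
δQ/Q = √((δu/u)² + (-2·δs/s)² + (3·δz/z)²) = √(0.000827 + 0.0183 + 0.0648) = 0.290
Q = 34400, so δQ = 0.290 × 34400 = 9980.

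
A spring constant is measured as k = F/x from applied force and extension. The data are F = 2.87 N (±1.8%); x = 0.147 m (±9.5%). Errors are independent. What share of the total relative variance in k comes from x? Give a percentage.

96.5%

(δk/k)² = (1·δF/F)² + (-1·δx/x)²
  F term: (1×0.0180)² = 0.000324
  x term: (-1×0.0950)² = 0.00903
Total = 0.00935. Share from x = 0.00903/0.00935 = 0.965.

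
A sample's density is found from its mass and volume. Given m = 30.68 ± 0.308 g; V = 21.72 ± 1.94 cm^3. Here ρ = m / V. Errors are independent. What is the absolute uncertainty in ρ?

0.127 g/cm^3

Products/powers → add relative errors in quadrature, weighted by exponent:
  (1·δm/m)² = (1×0.0100)² = 0.000101;  (-1·δV/V)² = (-1×0.0893)² = 0.00798
δρ/ρ = √(0.00808) = 0.0899
ρ = 1.413 g/cm^3, so δρ = 0.0899 × 1.413 = 0.127 g/cm^3.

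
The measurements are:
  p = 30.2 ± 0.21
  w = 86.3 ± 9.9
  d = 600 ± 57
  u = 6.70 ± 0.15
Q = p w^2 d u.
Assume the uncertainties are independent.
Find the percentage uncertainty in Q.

For a monomial Q ∝ p, w^2, d, u, fractional errors add in quadrature:
  (1·δp/p)² = (1×0.00695)² = 4.84e-05;  (2·δw/w)² = (2×0.115)² = 0.0526;  (1·δd/d)² = (1×0.0950)² = 0.00903;  (1·δu/u)² = (1×0.0224)² = 0.000501
δQ/Q = √(0.0622) = 0.249

24.9%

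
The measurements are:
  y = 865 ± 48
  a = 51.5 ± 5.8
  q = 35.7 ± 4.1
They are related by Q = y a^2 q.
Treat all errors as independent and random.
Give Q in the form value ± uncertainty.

(8.19 ± 2.12) × 10^7

Relative error in a monomial: (δQ/Q)² = Σ (nᵢ · δxᵢ/xᵢ)².
  (1·δy/y)² = (1×0.0555)² = 0.00308;  (2·δa/a)² = (2×0.113)² = 0.0507;  (1·δq/q)² = (1×0.115)² = 0.0132
δQ/Q = √(0.0670) = 0.259
Q = 8.19e+07, so δQ = 0.259 × 8.19e+07 = 2.12e+07.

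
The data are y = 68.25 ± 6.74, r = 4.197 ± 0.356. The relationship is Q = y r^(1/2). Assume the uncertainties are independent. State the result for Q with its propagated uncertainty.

139.8 ± 15.0

Relative error in a monomial: (δQ/Q)² = Σ (nᵢ · δxᵢ/xᵢ)².
  (1·δy/y)² = (1×0.0988)² = 0.00975;  (½·δr/r)² = (0.5×0.0848)² = 0.00180
δQ/Q = √(0.0116) = 0.107
Q = 139.8, so δQ = 0.107 × 139.8 = 15.0.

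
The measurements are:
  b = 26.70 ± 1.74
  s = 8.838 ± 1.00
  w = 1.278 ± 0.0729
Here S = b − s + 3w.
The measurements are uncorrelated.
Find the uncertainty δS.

For a sum/difference, combine absolute errors in quadrature:
  (δb)² = 3.03;  (δs)² = 1.00;  (3·δw)² = 0.0478
δS = √(4.08) = 2.02

2.02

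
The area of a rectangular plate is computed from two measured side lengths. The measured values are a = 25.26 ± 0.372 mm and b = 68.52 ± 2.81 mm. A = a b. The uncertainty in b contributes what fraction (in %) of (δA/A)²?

88.6%

(δA/A)² = (1·δa/a)² + (1·δb/b)²
  a term: (1×0.0147)² = 0.000217
  b term: (1×0.0410)² = 0.00168
Total = 0.00190. Share from b = 0.00168/0.00190 = 0.886.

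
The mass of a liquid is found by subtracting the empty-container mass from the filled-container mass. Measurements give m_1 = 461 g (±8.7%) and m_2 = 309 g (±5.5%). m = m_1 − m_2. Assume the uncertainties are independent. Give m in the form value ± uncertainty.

Each term contributes (cᵢ δxᵢ)² to (δm)²:
  (δm_1)² = 1610;  (δm_2)² = 289
δm = √(1900) = 43.6 g
m = 152 g.

152 ± 43.6 g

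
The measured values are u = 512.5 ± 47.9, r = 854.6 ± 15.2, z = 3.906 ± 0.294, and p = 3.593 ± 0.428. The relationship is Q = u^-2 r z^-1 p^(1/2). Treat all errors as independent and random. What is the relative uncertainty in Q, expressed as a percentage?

Products/powers → add relative errors in quadrature, weighted by exponent:
  (-2·δu/u)² = (-2×0.0935)² = 0.0349;  (1·δr/r)² = (1×0.0178)² = 0.000316;  (-1·δz/z)² = (-1×0.0753)² = 0.00567;  (½·δp/p)² = (0.5×0.119)² = 0.00355
δQ/Q = √(0.0445) = 0.211

21.1%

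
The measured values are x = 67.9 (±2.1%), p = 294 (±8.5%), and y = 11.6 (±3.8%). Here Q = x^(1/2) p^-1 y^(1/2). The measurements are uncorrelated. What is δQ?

0.00837

Products/powers → add relative errors in quadrature, weighted by exponent:
  (½·δx/x)² = (0.5×0.0210)² = 0.000110;  (-1·δp/p)² = (-1×0.0850)² = 0.00723;  (½·δy/y)² = (0.5×0.0380)² = 0.000361
δQ/Q = √(0.00770) = 0.0877
Q = 0.0955, so δQ = 0.0877 × 0.0955 = 0.00837.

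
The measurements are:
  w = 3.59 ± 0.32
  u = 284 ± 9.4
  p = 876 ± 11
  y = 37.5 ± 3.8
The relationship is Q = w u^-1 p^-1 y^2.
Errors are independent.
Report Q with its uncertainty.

0.0203 ± 0.00455

For a monomial Q ∝ w, u^-1, p^-1, y^2, fractional errors add in quadrature:
  (1·δw/w)² = (1×0.0891)² = 0.00795;  (-1·δu/u)² = (-1×0.0331)² = 0.00110;  (-1·δp/p)² = (-1×0.0126)² = 0.000158;  (2·δy/y)² = (2×0.101)² = 0.0411
δQ/Q = √(0.0503) = 0.224
Q = 0.0203, so δQ = 0.224 × 0.0203 = 0.00455.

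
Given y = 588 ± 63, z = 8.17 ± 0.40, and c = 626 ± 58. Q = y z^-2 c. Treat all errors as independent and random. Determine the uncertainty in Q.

950

Products/powers → add relative errors in quadrature, weighted by exponent:
  (1·δy/y)² = (1×0.107)² = 0.0115;  (-2·δz/z)² = (-2×0.0490)² = 0.00959;  (1·δc/c)² = (1×0.0927)² = 0.00858
δQ/Q = √(0.0297) = 0.172
Q = 5510, so δQ = 0.172 × 5510 = 950.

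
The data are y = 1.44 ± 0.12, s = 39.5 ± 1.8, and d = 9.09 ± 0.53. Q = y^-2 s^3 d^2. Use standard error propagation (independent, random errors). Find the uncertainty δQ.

6.02e+05

Products/powers → add relative errors in quadrature, weighted by exponent:
  (-2·δy/y)² = (-2×0.0833)² = 0.0278;  (3·δs/s)² = (3×0.0456)² = 0.0187;  (2·δd/d)² = (2×0.0583)² = 0.0136
δQ/Q = √(0.0601) = 0.245
Q = 2.46e+06, so δQ = 0.245 × 2.46e+06 = 6.02e+05.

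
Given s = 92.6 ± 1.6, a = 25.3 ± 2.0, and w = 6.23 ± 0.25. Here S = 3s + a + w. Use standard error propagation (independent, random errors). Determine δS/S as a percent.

1.68%

Sums and differences: (δS)² = Σ (cᵢ δxᵢ)².
  (3·δs)² = 23.0;  (δa)² = 4.00;  (δw)² = 0.0625
δS = √(27.1) = 5.21
S = 309, so δS/S = 5.21/309 = 0.0168.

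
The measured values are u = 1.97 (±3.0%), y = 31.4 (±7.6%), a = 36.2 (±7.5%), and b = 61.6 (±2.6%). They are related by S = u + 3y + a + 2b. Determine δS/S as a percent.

Sums and differences: (δS)² = Σ (cᵢ δxᵢ)².
  (δu)² = 0.00349;  (3·δy)² = 51.3;  (δa)² = 7.37;  (2·δb)² = 10.3
δS = √(68.9) = 8.30
S = 256, so δS/S = 8.30/256 = 0.0325.

3.25%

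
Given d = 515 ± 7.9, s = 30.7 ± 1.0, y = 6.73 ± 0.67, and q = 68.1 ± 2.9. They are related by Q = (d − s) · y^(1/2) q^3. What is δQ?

5.48e+07

Let u = d − s = 484. δu = √(δd² + δs²) = √(62.4 + 1.00) = 7.96, so δu/u = 0.0164.
Q is then a monomial in u, y, q:
δQ/Q = √((δu/u)² + (½·δy/y)² + (3·δq/q)²) = √(0.000270 + 0.00248 + 0.0163) = 0.138
Q = 3.97e+08, so δQ = 0.138 × 3.97e+08 = 5.48e+07.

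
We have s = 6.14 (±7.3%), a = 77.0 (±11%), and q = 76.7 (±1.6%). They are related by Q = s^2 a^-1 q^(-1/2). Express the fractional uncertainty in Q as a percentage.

18.3%

Each factor contributes (exponent × relative error)² to (δQ/Q)²:
  (2·δs/s)² = (2×0.0730)² = 0.0213;  (-1·δa/a)² = (-1×0.110)² = 0.0121;  (−½·δq/q)² = (-0.5×0.0160)² = 6.4e-05
δQ/Q = √(0.0335) = 0.183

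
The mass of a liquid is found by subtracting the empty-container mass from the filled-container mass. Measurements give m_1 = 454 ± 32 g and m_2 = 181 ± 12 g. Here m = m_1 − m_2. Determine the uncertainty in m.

34.2 g

m is a linear combination, so absolute uncertainties add in quadrature:
  (δm_1)² = 1020;  (δm_2)² = 144
δm = √(1170) = 34.2 g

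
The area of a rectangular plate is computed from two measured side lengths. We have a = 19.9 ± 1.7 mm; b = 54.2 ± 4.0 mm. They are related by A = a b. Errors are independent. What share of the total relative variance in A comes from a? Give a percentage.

57.3%

(δA/A)² = (1·δa/a)² + (1·δb/b)²
  a term: (1×0.0854)² = 0.00730
  b term: (1×0.0738)² = 0.00545
Total = 0.0127. Share from a = 0.00730/0.0127 = 0.573.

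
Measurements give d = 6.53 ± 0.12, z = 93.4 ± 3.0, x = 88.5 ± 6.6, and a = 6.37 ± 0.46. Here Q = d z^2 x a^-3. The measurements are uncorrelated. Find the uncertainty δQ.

Each factor contributes (exponent × relative error)² to (δQ/Q)²:
  (1·δd/d)² = (1×0.0184)² = 0.000338;  (2·δz/z)² = (2×0.0321)² = 0.00413;  (1·δx/x)² = (1×0.0746)² = 0.00556;  (-3·δa/a)² = (-3×0.0722)² = 0.0469
δQ/Q = √(0.0570) = 0.239
Q = 19500, so δQ = 0.239 × 19500 = 4650.

4650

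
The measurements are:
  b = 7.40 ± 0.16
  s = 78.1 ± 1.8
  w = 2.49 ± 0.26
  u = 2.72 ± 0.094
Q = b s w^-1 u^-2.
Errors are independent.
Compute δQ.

4.05

Relative error in a monomial: (δQ/Q)² = Σ (nᵢ · δxᵢ/xᵢ)².
  (1·δb/b)² = (1×0.0216)² = 0.000467;  (1·δs/s)² = (1×0.0230)² = 0.000531;  (-1·δw/w)² = (-1×0.104)² = 0.0109;  (-2·δu/u)² = (-2×0.0346)² = 0.00478
δQ/Q = √(0.0167) = 0.129
Q = 31.4, so δQ = 0.129 × 31.4 = 4.05.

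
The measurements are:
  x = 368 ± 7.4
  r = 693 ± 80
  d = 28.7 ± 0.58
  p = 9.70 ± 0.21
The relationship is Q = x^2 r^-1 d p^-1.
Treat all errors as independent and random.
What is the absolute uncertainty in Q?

72.7

Each factor contributes (exponent × relative error)² to (δQ/Q)²:
  (2·δx/x)² = (2×0.0201)² = 0.00162;  (-1·δr/r)² = (-1×0.115)² = 0.0133;  (1·δd/d)² = (1×0.0202)² = 0.000408;  (-1·δp/p)² = (-1×0.0216)² = 0.000469
δQ/Q = √(0.0158) = 0.126
Q = 578, so δQ = 0.126 × 578 = 72.7.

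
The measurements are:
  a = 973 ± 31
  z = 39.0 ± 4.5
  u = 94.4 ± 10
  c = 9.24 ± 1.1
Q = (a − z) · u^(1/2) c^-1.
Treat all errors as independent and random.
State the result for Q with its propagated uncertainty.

Let w = a − z = 934. δw = √(δa² + δz²) = √(961 + 20.2) = 31.3, so δw/w = 0.0335.
Q is then a monomial in w, u, c:
δQ/Q = √((δw/w)² + (½·δu/u)² + (-1·δc/c)²) = √(0.00112 + 0.00281 + 0.0142) = 0.135
Q = 982, so δQ = 0.135 × 982 = 132.

982 ± 132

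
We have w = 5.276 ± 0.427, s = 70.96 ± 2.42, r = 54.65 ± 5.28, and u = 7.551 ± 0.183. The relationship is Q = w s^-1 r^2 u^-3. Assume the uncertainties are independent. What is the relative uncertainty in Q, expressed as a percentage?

Q is a product of powers, so relative uncertainties combine in quadrature:
  (1·δw/w)² = (1×0.0809)² = 0.00655;  (-1·δs/s)² = (-1×0.0341)² = 0.00116;  (2·δr/r)² = (2×0.0966)² = 0.0373;  (-3·δu/u)² = (-3×0.0242)² = 0.00529
δQ/Q = √(0.0503) = 0.224

22.4%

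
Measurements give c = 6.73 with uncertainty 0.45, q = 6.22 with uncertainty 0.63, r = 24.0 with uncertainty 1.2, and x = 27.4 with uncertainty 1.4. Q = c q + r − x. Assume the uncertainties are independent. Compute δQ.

Let p = c·q = 41.9. δp/p = √((1·δc/c)² + (1·δq/q)²) = √(0.00447 + 0.0103) = 0.121, so δp = 5.08.
Q = p + r − x: δQ = √(δp² + δr² + δx²) = √(25.8 + 1.44 + 1.96) = 5.40

5.40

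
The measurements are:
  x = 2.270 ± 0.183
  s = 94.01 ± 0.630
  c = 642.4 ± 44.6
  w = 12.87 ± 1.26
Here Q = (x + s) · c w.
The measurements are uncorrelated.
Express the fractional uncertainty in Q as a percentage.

Let u = x + s = 96.28. δu = √(δx² + δs²) = √(0.0335 + 0.397) = 0.656, so δu/u = 0.00681.
Q is then a monomial in u, c, w:
δQ/Q = √((δu/u)² + (1·δc/c)² + (1·δw/w)²) = √(4.64e-05 + 0.00482 + 0.00958) = 0.120

12.0%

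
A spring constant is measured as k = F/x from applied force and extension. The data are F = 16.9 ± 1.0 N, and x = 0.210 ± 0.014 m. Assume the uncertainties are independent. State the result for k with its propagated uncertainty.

80.5 ± 7.17 N/m

Since k is a product/quotient, work with relative uncertainties:
  (1·δF/F)² = (1×0.0592)² = 0.00350;  (-1·δx/x)² = (-1×0.0667)² = 0.00444
δk/k = √(0.00795) = 0.0891
k = 80.5 N/m, so δk = 0.0891 × 80.5 = 7.17 N/m.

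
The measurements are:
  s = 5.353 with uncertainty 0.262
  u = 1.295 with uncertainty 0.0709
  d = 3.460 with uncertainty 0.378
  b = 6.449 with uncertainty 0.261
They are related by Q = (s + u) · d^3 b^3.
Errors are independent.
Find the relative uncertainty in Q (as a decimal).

Let w = s + u = 6.648. δw = √(δs² + δu²) = √(0.0686 + 0.00503) = 0.271, so δw/w = 0.0408.
Q is then a monomial in w, d, b:
δQ/Q = √((δw/w)² + (3·δd/d)² + (3·δb/b)²) = √(0.00167 + 0.107 + 0.0147) = 0.352

0.352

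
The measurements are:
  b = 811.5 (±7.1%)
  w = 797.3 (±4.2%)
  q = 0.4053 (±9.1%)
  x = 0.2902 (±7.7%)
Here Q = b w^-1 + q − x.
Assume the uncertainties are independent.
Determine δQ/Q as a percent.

Let p = b·w^-1 = 1.018. δp/p = √((1·δb/b)² + (-1·δw/w)²) = √(0.00504 + 0.00176) = 0.0825, so δp = 0.0840.
Q = p + q − x: δQ = √(δp² + δq² + δx²) = √(0.00705 + 0.00136 + 0.000499) = 0.0944
Q = 1.133, so δQ/Q = 0.0944/1.133 = 0.0833.

8.33%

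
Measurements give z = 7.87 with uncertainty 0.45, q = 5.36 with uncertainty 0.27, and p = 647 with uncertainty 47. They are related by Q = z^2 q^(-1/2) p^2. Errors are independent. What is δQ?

Relative error in a monomial: (δQ/Q)² = Σ (nᵢ · δxᵢ/xᵢ)².
  (2·δz/z)² = (2×0.0572)² = 0.0131;  (−½·δq/q)² = (-0.5×0.0504)² = 0.000634;  (2·δp/p)² = (2×0.0726)² = 0.0211
δQ/Q = √(0.0348) = 0.187
Q = 1.12e+07, so δQ = 0.187 × 1.12e+07 = 2.09e+06.

2.09e+06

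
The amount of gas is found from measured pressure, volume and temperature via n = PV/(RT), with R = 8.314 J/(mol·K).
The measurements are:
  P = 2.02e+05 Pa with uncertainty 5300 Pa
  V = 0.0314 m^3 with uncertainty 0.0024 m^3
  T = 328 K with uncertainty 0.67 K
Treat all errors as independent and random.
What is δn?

Since n is a product/quotient, work with relative uncertainties:
  (1·δP/P)² = (1×0.0262)² = 0.000688;  (1·δV/V)² = (1×0.0764)² = 0.00584;  (-1·δT/T)² = (-1×0.00204)² = 4.17e-06
δn/n = √(0.00653) = 0.0808
n = 2.33 mol, so δn = 0.0808 × 2.33 = 0.188 mol.

0.188 mol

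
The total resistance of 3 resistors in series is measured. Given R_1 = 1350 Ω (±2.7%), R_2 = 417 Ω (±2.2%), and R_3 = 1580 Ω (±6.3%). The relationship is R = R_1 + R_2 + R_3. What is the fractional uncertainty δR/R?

0.0318

For a sum/difference, combine absolute errors in quadrature:
  (δR_1)² = 1330;  (δR_2)² = 84.2;  (δR_3)² = 9910
δR = √(11300) = 106 Ω
R = 3350 Ω, so δR/R = 106/3350 = 0.0318.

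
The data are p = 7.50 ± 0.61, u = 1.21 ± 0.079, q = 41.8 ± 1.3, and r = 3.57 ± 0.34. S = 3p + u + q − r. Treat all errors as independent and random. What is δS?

2.27

Absolute uncertainties add in quadrature for a linear combination:
  (3·δp)² = 3.35;  (δu)² = 0.00624;  (δq)² = 1.69;  (δr)² = 0.116
δS = √(5.16) = 2.27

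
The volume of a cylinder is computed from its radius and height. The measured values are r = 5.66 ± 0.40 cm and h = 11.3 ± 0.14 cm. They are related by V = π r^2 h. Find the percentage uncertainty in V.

Relative error in a monomial: (δV/V)² = Σ (nᵢ · δxᵢ/xᵢ)².
  (2·δr/r)² = (2×0.0707)² = 0.0200;  (1·δh/h)² = (1×0.0124)² = 0.000153
δV/V = √(0.0201) = 0.142

14.2%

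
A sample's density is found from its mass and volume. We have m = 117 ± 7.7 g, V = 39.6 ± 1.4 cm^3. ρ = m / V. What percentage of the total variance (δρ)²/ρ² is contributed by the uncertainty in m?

77.6%

(δρ/ρ)² = (1·δm/m)² + (-1·δV/V)²
  m term: (1×0.0658)² = 0.00433
  V term: (-1×0.0354)² = 0.00125
Total = 0.00558. Share from m = 0.00433/0.00558 = 0.776.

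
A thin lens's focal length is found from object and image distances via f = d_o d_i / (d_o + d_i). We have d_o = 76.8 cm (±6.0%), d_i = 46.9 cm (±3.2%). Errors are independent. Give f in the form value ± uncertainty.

29.1 ± 0.879 cm

∂f/∂d_o = (d_i/(d_o+d_i))² = 0.144;  ∂f/∂d_i = (d_o/(d_o+d_i))² = 0.385
δf = √((∂f/∂d_o · δd_o)² + (∂f/∂d_i · δd_i)²) = √(0.439 + 0.335) = 0.879 cm
f = 29.1 cm.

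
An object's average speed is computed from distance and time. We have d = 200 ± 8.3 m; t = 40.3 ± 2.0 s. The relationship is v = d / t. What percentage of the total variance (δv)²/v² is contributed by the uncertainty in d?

(δv/v)² = (1·δd/d)² + (-1·δt/t)²
  d term: (1×0.0415)² = 0.00172
  t term: (-1×0.0496)² = 0.00246
Total = 0.00419. Share from d = 0.00172/0.00419 = 0.412.

41.2%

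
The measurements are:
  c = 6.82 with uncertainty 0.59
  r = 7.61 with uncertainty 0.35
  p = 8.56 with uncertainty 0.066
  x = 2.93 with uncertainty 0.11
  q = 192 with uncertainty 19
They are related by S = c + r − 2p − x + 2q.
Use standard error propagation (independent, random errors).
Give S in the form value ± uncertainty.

378 ± 38.0

Sums and differences: (δS)² = Σ (cᵢ δxᵢ)².
  (δc)² = 0.348;  (δr)² = 0.122;  (2·δp)² = 0.0174;  (δx)² = 0.0121;  (2·δq)² = 1440
δS = √(1440) = 38.0
S = 378.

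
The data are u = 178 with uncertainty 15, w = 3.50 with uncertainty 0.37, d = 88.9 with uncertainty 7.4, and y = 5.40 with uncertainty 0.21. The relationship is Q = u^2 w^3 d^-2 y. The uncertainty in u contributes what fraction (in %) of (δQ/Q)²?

(δQ/Q)² = (2·δu/u)² + (3·δw/w)² + (-2·δd/d)² + (1·δy/y)²
  u term: (2×0.0843)² = 0.0284
  w term: (3×0.106)² = 0.101
  d term: (-2×0.0832)² = 0.0277
  y term: (1×0.0389)² = 0.00151
Total = 0.158. Share from u = 0.0284/0.158 = 0.180.

18.0%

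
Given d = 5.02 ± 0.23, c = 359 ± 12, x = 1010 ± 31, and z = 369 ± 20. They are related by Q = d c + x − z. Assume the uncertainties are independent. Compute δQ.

109

Let p = d·c = 1800. δp/p = √((1·δd/d)² + (1·δc/c)²) = √(0.00210 + 0.00112) = 0.0567, so δp = 102.
Q = p + x − z: δQ = √(δp² + δx² + δz²) = √(10400 + 961 + 400) = 109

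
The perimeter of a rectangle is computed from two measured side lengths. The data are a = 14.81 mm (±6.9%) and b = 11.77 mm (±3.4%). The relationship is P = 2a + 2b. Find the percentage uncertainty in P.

Absolute uncertainties add in quadrature for a linear combination:
  (2·δa)² = 4.18;  (2·δb)² = 0.641
δP = √(4.82) = 2.19 mm
P = 53.16 mm, so δP/P = 2.19/53.16 = 0.0413.

4.13%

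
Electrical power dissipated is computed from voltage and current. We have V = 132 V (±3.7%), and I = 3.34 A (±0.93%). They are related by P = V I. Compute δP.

16.8 W

Products/powers → add relative errors in quadrature, weighted by exponent:
  (1·δV/V)² = (1×0.0370)² = 0.00137;  (1·δI/I)² = (1×0.00930)² = 8.65e-05
δP/P = √(0.00146) = 0.0382
P = 441 W, so δP = 0.0382 × 441 = 16.8 W.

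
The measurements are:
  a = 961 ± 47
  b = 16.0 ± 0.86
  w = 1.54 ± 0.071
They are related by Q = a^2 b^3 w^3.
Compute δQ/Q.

For a monomial Q ∝ a^2, b^3, w^3, fractional errors add in quadrature:
  (2·δa/a)² = (2×0.0489)² = 0.00957;  (3·δb/b)² = (3×0.0537)² = 0.0260;  (3·δw/w)² = (3×0.0461)² = 0.0191
δQ/Q = √(0.0547) = 0.234

0.234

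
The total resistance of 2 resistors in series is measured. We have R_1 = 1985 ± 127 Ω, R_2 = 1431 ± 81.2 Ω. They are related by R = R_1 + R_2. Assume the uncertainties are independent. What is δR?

For a sum/difference, combine absolute errors in quadrature:
  (δR_1)² = 16100;  (δR_2)² = 6590
δR = √(22700) = 151 Ω

151 Ω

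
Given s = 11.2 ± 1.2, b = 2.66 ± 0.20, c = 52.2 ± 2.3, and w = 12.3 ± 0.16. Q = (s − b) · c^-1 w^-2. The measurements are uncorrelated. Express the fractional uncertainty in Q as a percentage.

15.1%

Let u = s − b = 8.54. δu = √(δs² + δb²) = √(1.44 + 0.0400) = 1.22, so δu/u = 0.142.
Q is then a monomial in u, c, w:
δQ/Q = √((δu/u)² + (-1·δc/c)² + (-2·δw/w)²) = √(0.0203 + 0.00194 + 0.000677) = 0.151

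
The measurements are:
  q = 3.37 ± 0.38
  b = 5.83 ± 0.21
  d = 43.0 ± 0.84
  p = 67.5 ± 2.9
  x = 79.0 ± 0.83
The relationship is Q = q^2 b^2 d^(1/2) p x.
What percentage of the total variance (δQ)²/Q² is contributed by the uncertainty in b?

8.93%

(δQ/Q)² = (2·δq/q)² + (2·δb/b)² + (½·δd/d)² + (1·δp/p)² + (1·δx/x)²
  q term: (2×0.113)² = 0.0509
  b term: (2×0.0360)² = 0.00519
  d term: (0.5×0.0195)² = 9.54e-05
  p term: (1×0.0430)² = 0.00185
  x term: (1×0.0105)² = 0.000110
Total = 0.0581. Share from b = 0.00519/0.0581 = 0.0893.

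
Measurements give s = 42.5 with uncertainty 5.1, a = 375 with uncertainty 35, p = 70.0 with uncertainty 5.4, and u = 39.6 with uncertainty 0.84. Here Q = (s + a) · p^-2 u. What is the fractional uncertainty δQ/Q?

Let w = s + a = 418. δw = √(δs² + δa²) = √(26.0 + 1220) = 35.4, so δw/w = 0.0847.
Q is then a monomial in w, p, u:
δQ/Q = √((δw/w)² + (-2·δp/p)² + (1·δu/u)²) = √(0.00718 + 0.0238 + 0.000450) = 0.177

0.177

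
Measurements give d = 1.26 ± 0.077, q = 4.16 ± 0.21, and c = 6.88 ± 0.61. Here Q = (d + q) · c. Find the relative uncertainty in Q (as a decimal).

Let u = d + q = 5.42. δu = √(δd² + δq²) = √(0.00593 + 0.0441) = 0.224, so δu/u = 0.0413.
Q is then a monomial in u, c:
δQ/Q = √((δu/u)² + (1·δc/c)²) = √(0.00170 + 0.00786) = 0.0978

0.0978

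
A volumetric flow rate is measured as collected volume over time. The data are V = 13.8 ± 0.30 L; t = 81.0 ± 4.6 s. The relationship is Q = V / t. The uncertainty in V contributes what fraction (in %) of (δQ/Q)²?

12.8%

(δQ/Q)² = (1·δV/V)² + (-1·δt/t)²
  V term: (1×0.0217)² = 0.000473
  t term: (-1×0.0568)² = 0.00323
Total = 0.00370. Share from V = 0.000473/0.00370 = 0.128.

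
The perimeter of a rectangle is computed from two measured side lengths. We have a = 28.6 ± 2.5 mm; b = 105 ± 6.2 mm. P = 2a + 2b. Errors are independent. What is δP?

13.4 mm

Sums and differences: (δP)² = Σ (cᵢ δxᵢ)².
  (2·δa)² = 25.0;  (2·δb)² = 154
δP = √(179) = 13.4 mm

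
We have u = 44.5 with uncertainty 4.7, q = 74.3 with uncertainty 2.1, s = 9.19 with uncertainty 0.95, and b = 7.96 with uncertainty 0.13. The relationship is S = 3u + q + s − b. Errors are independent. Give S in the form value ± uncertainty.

Sums and differences: (δS)² = Σ (cᵢ δxᵢ)².
  (3·δu)² = 199;  (δq)² = 4.41;  (δs)² = 0.902;  (δb)² = 0.0169
δS = √(204) = 14.3
S = 209.

209 ± 14.3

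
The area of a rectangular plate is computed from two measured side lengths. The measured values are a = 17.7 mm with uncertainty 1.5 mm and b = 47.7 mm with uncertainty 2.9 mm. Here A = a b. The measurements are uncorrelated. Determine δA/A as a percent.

Since A is a product/quotient, work with relative uncertainties:
  (1·δa/a)² = (1×0.0847)² = 0.00718;  (1·δb/b)² = (1×0.0608)² = 0.00370
δA/A = √(0.0109) = 0.104

10.4%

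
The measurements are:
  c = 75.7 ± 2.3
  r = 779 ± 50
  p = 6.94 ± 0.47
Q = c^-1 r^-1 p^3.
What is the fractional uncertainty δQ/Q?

0.215

Products/powers → add relative errors in quadrature, weighted by exponent:
  (-1·δc/c)² = (-1×0.0304)² = 0.000923;  (-1·δr/r)² = (-1×0.0642)² = 0.00412;  (3·δp/p)² = (3×0.0677)² = 0.0413
δQ/Q = √(0.0463) = 0.215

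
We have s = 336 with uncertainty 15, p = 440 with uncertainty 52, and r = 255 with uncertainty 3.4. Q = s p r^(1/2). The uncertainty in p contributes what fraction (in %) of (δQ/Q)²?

(δQ/Q)² = (1·δs/s)² + (1·δp/p)² + (½·δr/r)²
  s term: (1×0.0446)² = 0.00199
  p term: (1×0.118)² = 0.0140
  r term: (0.5×0.0133)² = 4.44e-05
Total = 0.0160. Share from p = 0.0140/0.0160 = 0.873.

87.3%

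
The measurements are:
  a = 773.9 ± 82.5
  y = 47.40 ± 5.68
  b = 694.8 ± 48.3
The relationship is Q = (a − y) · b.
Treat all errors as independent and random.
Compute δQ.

Let u = a − y = 726.5. δu = √(δa² + δy²) = √(6810 + 32.3) = 82.7, so δu/u = 0.114.
Q is then a monomial in u, b:
δQ/Q = √((δu/u)² + (1·δb/b)²) = √(0.0130 + 0.00483) = 0.133
Q = 504800, so δQ = 0.133 × 504800 = 67300.

67300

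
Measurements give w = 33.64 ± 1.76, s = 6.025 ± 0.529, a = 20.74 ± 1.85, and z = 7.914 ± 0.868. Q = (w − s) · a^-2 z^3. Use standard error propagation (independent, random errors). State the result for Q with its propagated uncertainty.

31.82 ± 12.1

Let u = w − s = 27.62. δu = √(δw² + δs²) = √(3.10 + 0.280) = 1.84, so δu/u = 0.0666.
Q is then a monomial in u, a, z:
δQ/Q = √((δu/u)² + (-2·δa/a)² + (3·δz/z)²) = √(0.00443 + 0.0318 + 0.108) = 0.380
Q = 31.82, so δQ = 0.380 × 31.82 = 12.1.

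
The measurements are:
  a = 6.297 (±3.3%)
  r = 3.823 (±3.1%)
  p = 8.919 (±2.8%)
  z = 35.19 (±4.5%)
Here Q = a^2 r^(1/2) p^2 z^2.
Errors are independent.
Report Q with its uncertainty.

Since Q is a product/quotient, work with relative uncertainties:
  (2·δa/a)² = (2×0.0330)² = 0.00436;  (½·δr/r)² = (0.5×0.0310)² = 0.000240;  (2·δp/p)² = (2×0.0280)² = 0.00314;  (2·δz/z)² = (2×0.0450)² = 0.00810
δQ/Q = √(0.0158) = 0.126
Q = 7.637e+06, so δQ = 0.126 × 7.637e+06 = 9.61e+05.

(7.637 ± 0.961) × 10^6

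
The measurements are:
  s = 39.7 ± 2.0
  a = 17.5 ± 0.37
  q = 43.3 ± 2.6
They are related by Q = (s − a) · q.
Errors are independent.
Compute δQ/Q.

0.110

Let u = s − a = 22.2. δu = √(δs² + δa²) = √(4.00 + 0.137) = 2.03, so δu/u = 0.0916.
Q is then a monomial in u, q:
δQ/Q = √((δu/u)² + (1·δq/q)²) = √(0.00839 + 0.00361) = 0.110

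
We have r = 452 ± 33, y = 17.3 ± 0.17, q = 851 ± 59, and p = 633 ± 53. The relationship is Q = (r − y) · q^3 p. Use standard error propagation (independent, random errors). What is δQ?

4.01e+13

Let u = r − y = 435. δu = √(δr² + δy²) = √(1090 + 0.0289) = 33.0, so δu/u = 0.0759.
Q is then a monomial in u, q, p:
δQ/Q = √((δu/u)² + (3·δq/q)² + (1·δp/p)²) = √(0.00576 + 0.0433 + 0.00701) = 0.237
Q = 1.7e+14, so δQ = 0.237 × 1.7e+14 = 4.01e+13.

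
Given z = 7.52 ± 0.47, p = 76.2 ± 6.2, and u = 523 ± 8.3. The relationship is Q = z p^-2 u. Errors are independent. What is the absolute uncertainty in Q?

For a monomial Q ∝ z, p^-2, u, fractional errors add in quadrature:
  (1·δz/z)² = (1×0.0625)² = 0.00391;  (-2·δp/p)² = (-2×0.0814)² = 0.0265;  (1·δu/u)² = (1×0.0159)² = 0.000252
δQ/Q = √(0.0306) = 0.175
Q = 0.677, so δQ = 0.175 × 0.677 = 0.119.

0.119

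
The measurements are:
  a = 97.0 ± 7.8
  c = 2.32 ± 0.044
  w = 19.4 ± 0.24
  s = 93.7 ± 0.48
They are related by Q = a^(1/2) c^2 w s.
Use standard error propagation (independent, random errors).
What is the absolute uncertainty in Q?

5480

Since Q is a product/quotient, work with relative uncertainties:
  (½·δa/a)² = (0.5×0.0804)² = 0.00162;  (2·δc/c)² = (2×0.0190)² = 0.00144;  (1·δw/w)² = (1×0.0124)² = 0.000153;  (1·δs/s)² = (1×0.00512)² = 2.62e-05
δQ/Q = √(0.00323) = 0.0569
Q = 96400, so δQ = 0.0569 × 96400 = 5480.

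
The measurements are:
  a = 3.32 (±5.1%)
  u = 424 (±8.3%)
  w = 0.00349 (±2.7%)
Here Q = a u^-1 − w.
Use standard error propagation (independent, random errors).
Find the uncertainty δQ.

Let p = a·u^-1 = 0.00783. δp/p = √((1·δa/a)² + (-1·δu/u)²) = √(0.00260 + 0.00689) = 0.0974, so δp = 0.000763.
Q = p − w: δQ = √(δp² + δw²) = √(5.82e-07 + 8.88e-09) = 0.000769

0.000769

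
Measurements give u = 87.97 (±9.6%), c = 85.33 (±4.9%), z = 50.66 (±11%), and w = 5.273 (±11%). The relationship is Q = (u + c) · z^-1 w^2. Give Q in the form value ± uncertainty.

95.11 ± 24.0

Let h = u + c = 173.3. δh = √(δu² + δc²) = √(71.3 + 17.5) = 9.42, so δh/h = 0.0544.
Q is then a monomial in h, z, w:
δQ/Q = √((δh/h)² + (-1·δz/z)² + (2·δw/w)²) = √(0.00296 + 0.0121 + 0.0484) = 0.252
Q = 95.11, so δQ = 0.252 × 95.11 = 24.0.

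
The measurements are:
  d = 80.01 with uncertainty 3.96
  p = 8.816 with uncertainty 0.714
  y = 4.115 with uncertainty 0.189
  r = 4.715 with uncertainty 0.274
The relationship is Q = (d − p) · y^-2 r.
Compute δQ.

2.43

Let u = d − p = 71.19. δu = √(δd² + δp²) = √(15.7 + 0.510) = 4.02, so δu/u = 0.0565.
Q is then a monomial in u, y, r:
δQ/Q = √((δu/u)² + (-2·δy/y)² + (1·δr/r)²) = √(0.00319 + 0.00844 + 0.00338) = 0.123
Q = 19.82, so δQ = 0.123 × 19.82 = 2.43.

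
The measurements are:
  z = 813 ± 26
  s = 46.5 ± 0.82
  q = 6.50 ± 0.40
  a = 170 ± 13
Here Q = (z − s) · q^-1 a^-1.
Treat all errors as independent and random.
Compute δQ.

Let u = z − s = 766. δu = √(δz² + δs²) = √(676 + 0.672) = 26.0, so δu/u = 0.0339.
Q is then a monomial in u, q, a:
δQ/Q = √((δu/u)² + (-1·δq/q)² + (-1·δa/a)²) = √(0.00115 + 0.00379 + 0.00585) = 0.104
Q = 0.694, so δQ = 0.104 × 0.694 = 0.0720.

0.0720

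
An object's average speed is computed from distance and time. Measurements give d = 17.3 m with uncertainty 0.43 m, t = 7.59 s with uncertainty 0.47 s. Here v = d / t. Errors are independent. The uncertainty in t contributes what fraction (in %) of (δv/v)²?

86.1%

(δv/v)² = (1·δd/d)² + (-1·δt/t)²
  d term: (1×0.0249)² = 0.000618
  t term: (-1×0.0619)² = 0.00383
Total = 0.00445. Share from t = 0.00383/0.00445 = 0.861.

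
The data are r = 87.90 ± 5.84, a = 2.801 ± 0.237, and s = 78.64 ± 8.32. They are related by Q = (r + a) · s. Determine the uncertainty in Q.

Let u = r + a = 90.70. δu = √(δr² + δa²) = √(34.1 + 0.0562) = 5.84, so δu/u = 0.0644.
Q is then a monomial in u, s:
δQ/Q = √((δu/u)² + (1·δs/s)²) = √(0.00415 + 0.0112) = 0.124
Q = 7133, so δQ = 0.124 × 7133 = 884.

884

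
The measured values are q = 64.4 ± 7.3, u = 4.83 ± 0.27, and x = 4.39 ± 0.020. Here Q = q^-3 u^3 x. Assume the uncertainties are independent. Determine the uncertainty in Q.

0.000702

Each factor contributes (exponent × relative error)² to (δQ/Q)²:
  (-3·δq/q)² = (-3×0.113)² = 0.116;  (3·δu/u)² = (3×0.0559)² = 0.0281;  (1·δx/x)² = (1×0.00456)² = 2.08e-05
δQ/Q = √(0.144) = 0.379
Q = 0.00185, so δQ = 0.379 × 0.00185 = 0.000702.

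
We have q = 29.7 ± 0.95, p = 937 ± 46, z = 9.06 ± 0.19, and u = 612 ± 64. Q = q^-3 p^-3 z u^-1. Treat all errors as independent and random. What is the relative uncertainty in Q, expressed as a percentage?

Q is a product of powers, so relative uncertainties combine in quadrature:
  (-3·δq/q)² = (-3×0.0320)² = 0.00921;  (-3·δp/p)² = (-3×0.0491)² = 0.0217;  (1·δz/z)² = (1×0.0210)² = 0.000440;  (-1·δu/u)² = (-1×0.105)² = 0.0109
δQ/Q = √(0.0423) = 0.206

20.6%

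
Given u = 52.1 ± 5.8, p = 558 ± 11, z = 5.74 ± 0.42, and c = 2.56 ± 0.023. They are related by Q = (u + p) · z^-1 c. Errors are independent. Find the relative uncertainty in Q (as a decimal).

0.0765

Let w = u + p = 610. δw = √(δu² + δp²) = √(33.6 + 121) = 12.4, so δw/w = 0.0204.
Q is then a monomial in w, z, c:
δQ/Q = √((δw/w)² + (-1·δz/z)² + (1·δc/c)²) = √(0.000415 + 0.00535 + 8.07e-05) = 0.0765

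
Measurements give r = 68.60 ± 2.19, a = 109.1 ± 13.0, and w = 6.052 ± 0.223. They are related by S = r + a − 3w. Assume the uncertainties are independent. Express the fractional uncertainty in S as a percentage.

8.27%

Absolute uncertainties add in quadrature for a linear combination:
  (δr)² = 4.80;  (δa)² = 169;  (3·δw)² = 0.448
δS = √(174) = 13.2
S = 159.5, so δS/S = 13.2/159.5 = 0.0827.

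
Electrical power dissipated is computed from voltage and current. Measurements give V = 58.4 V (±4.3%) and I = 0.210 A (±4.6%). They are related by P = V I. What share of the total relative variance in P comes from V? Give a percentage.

(δP/P)² = (1·δV/V)² + (1·δI/I)²
  V term: (1×0.0430)² = 0.00185
  I term: (1×0.0460)² = 0.00212
Total = 0.00396. Share from V = 0.00185/0.00396 = 0.466.

46.6%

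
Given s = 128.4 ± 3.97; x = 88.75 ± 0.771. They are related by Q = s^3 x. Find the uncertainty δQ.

Q is a product of powers, so relative uncertainties combine in quadrature:
  (3·δs/s)² = (3×0.0309)² = 0.00860;  (1·δx/x)² = (1×0.00869)² = 7.55e-05
δQ/Q = √(0.00868) = 0.0932
Q = 1.879e+08, so δQ = 0.0932 × 1.879e+08 = 1.75e+07.

1.75e+07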